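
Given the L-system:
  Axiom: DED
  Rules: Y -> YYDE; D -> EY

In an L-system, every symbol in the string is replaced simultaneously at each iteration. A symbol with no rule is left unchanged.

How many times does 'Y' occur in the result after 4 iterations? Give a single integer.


Step 0: DED  (0 'Y')
Step 1: EYEEY  (2 'Y')
Step 2: EYYDEEEYYDE  (4 'Y')
Step 3: EYYDEYYDEEYEEEYYDEYYDEEYE  (10 'Y')
Step 4: EYYDEYYDEEYEYYDEYYDEEYEEYYDEEEEYYDEYYDEEYEYYDEYYDEEYEEYYDEE  (24 'Y')

Answer: 24


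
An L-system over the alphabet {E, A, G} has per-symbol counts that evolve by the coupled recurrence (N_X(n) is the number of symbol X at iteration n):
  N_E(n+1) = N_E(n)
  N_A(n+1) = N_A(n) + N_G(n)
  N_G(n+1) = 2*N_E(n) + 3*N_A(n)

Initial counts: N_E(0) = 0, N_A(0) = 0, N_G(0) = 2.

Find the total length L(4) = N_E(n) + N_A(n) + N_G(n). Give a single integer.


Step 0: N_E=0, N_A=0, N_G=2, L=2
Step 1: N_E=0, N_A=2, N_G=0, L=2
Step 2: N_E=0, N_A=2, N_G=6, L=8
Step 3: N_E=0, N_A=8, N_G=6, L=14
Step 4: N_E=0, N_A=14, N_G=24, L=38

Answer: 38


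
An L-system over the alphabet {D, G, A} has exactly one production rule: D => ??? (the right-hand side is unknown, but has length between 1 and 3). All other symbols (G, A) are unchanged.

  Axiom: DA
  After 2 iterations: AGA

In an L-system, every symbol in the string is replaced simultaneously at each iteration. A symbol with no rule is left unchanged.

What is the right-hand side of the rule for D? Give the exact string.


Answer: AG

Derivation:
Trying D => AG:
  Step 0: DA
  Step 1: AGA
  Step 2: AGA
Matches the given result.


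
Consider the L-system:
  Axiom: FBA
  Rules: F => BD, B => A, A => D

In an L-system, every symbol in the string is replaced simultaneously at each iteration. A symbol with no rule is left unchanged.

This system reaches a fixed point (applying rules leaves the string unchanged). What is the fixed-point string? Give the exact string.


Step 0: FBA
Step 1: BDAD
Step 2: ADDD
Step 3: DDDD
Step 4: DDDD  (unchanged — fixed point at step 3)

Answer: DDDD


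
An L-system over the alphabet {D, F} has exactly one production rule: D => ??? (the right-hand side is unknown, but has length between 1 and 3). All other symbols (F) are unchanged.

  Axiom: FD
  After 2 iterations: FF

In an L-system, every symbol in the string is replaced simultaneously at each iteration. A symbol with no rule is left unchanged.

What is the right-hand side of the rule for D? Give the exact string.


Trying D => F:
  Step 0: FD
  Step 1: FF
  Step 2: FF
Matches the given result.

Answer: F


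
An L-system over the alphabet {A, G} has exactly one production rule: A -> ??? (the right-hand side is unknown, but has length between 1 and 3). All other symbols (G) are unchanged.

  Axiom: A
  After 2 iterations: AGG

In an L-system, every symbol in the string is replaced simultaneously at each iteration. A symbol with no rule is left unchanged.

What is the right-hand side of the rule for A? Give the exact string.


Answer: AG

Derivation:
Trying A -> AG:
  Step 0: A
  Step 1: AG
  Step 2: AGG
Matches the given result.


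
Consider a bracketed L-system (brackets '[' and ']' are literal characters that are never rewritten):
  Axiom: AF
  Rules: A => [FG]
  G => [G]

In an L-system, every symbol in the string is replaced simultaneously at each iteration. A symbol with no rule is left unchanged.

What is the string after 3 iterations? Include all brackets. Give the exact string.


Step 0: AF
Step 1: [FG]F
Step 2: [F[G]]F
Step 3: [F[[G]]]F

Answer: [F[[G]]]F


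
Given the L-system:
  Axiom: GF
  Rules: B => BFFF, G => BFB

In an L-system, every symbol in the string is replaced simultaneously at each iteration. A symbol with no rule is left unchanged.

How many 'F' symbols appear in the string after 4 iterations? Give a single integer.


Answer: 20

Derivation:
Step 0: GF  (1 'F')
Step 1: BFBF  (2 'F')
Step 2: BFFFFBFFFF  (8 'F')
Step 3: BFFFFFFFBFFFFFFF  (14 'F')
Step 4: BFFFFFFFFFFBFFFFFFFFFF  (20 'F')


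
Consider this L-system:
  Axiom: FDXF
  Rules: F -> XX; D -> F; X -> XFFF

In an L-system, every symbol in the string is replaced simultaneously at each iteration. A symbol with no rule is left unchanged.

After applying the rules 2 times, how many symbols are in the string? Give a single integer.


Answer: 28

Derivation:
Step 0: length = 4
Step 1: length = 9
Step 2: length = 28


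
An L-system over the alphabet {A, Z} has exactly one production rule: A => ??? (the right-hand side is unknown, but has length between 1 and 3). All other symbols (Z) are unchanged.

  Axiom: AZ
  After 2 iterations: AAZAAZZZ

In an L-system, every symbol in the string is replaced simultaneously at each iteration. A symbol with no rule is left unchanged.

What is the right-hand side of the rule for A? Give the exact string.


Answer: AAZ

Derivation:
Trying A => AAZ:
  Step 0: AZ
  Step 1: AAZZ
  Step 2: AAZAAZZZ
Matches the given result.


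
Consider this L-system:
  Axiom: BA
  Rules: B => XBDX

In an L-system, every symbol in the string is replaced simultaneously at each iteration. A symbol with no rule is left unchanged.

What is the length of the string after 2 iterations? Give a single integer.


Answer: 8

Derivation:
Step 0: length = 2
Step 1: length = 5
Step 2: length = 8


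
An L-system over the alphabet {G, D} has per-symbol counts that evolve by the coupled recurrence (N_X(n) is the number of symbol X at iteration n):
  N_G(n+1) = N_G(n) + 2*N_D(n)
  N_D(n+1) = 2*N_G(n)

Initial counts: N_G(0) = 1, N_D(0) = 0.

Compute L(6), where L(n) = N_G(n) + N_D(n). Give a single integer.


Step 0: N_G=1, N_D=0, L=1
Step 1: N_G=1, N_D=2, L=3
Step 2: N_G=5, N_D=2, L=7
Step 3: N_G=9, N_D=10, L=19
Step 4: N_G=29, N_D=18, L=47
Step 5: N_G=65, N_D=58, L=123
Step 6: N_G=181, N_D=130, L=311

Answer: 311


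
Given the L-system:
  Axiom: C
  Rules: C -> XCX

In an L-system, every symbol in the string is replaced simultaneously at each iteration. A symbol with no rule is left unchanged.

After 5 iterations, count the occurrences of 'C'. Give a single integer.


Step 0: C  (1 'C')
Step 1: XCX  (1 'C')
Step 2: XXCXX  (1 'C')
Step 3: XXXCXXX  (1 'C')
Step 4: XXXXCXXXX  (1 'C')
Step 5: XXXXXCXXXXX  (1 'C')

Answer: 1


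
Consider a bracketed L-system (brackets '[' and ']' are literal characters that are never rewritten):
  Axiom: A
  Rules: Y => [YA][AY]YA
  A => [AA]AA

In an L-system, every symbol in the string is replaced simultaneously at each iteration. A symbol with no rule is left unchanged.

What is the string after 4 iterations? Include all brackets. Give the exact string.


Answer: [[[[AA]AA[AA]AA][AA]AA[AA]AA[[AA]AA[AA]AA][AA]AA[AA]AA][[AA]AA[AA]AA][AA]AA[AA]AA[[AA]AA[AA]AA][AA]AA[AA]AA[[[AA]AA[AA]AA][AA]AA[AA]AA[[AA]AA[AA]AA][AA]AA[AA]AA][[AA]AA[AA]AA][AA]AA[AA]AA[[AA]AA[AA]AA][AA]AA[AA]AA][[[AA]AA[AA]AA][AA]AA[AA]AA[[AA]AA[AA]AA][AA]AA[AA]AA][[AA]AA[AA]AA][AA]AA[AA]AA[[AA]AA[AA]AA][AA]AA[AA]AA[[[AA]AA[AA]AA][AA]AA[AA]AA[[AA]AA[AA]AA][AA]AA[AA]AA][[AA]AA[AA]AA][AA]AA[AA]AA[[AA]AA[AA]AA][AA]AA[AA]AA

Derivation:
Step 0: A
Step 1: [AA]AA
Step 2: [[AA]AA[AA]AA][AA]AA[AA]AA
Step 3: [[[AA]AA[AA]AA][AA]AA[AA]AA[[AA]AA[AA]AA][AA]AA[AA]AA][[AA]AA[AA]AA][AA]AA[AA]AA[[AA]AA[AA]AA][AA]AA[AA]AA
Step 4: [[[[AA]AA[AA]AA][AA]AA[AA]AA[[AA]AA[AA]AA][AA]AA[AA]AA][[AA]AA[AA]AA][AA]AA[AA]AA[[AA]AA[AA]AA][AA]AA[AA]AA[[[AA]AA[AA]AA][AA]AA[AA]AA[[AA]AA[AA]AA][AA]AA[AA]AA][[AA]AA[AA]AA][AA]AA[AA]AA[[AA]AA[AA]AA][AA]AA[AA]AA][[[AA]AA[AA]AA][AA]AA[AA]AA[[AA]AA[AA]AA][AA]AA[AA]AA][[AA]AA[AA]AA][AA]AA[AA]AA[[AA]AA[AA]AA][AA]AA[AA]AA[[[AA]AA[AA]AA][AA]AA[AA]AA[[AA]AA[AA]AA][AA]AA[AA]AA][[AA]AA[AA]AA][AA]AA[AA]AA[[AA]AA[AA]AA][AA]AA[AA]AA


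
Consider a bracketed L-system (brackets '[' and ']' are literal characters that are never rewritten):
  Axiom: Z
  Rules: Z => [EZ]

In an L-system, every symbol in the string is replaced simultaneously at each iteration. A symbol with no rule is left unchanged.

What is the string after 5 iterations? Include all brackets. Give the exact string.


Answer: [E[E[E[E[EZ]]]]]

Derivation:
Step 0: Z
Step 1: [EZ]
Step 2: [E[EZ]]
Step 3: [E[E[EZ]]]
Step 4: [E[E[E[EZ]]]]
Step 5: [E[E[E[E[EZ]]]]]


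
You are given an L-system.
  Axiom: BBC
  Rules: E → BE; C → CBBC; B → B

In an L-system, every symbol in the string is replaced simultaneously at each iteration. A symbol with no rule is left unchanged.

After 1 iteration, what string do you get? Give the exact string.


Step 0: BBC
Step 1: BBCBBC

Answer: BBCBBC


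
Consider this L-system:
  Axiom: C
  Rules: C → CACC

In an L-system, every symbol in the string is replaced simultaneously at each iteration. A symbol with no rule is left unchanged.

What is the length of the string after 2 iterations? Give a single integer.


Answer: 13

Derivation:
Step 0: length = 1
Step 1: length = 4
Step 2: length = 13


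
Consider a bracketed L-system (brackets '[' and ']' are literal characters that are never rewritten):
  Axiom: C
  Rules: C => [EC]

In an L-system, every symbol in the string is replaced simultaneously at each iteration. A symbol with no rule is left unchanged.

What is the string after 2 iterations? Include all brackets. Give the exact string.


Step 0: C
Step 1: [EC]
Step 2: [E[EC]]

Answer: [E[EC]]


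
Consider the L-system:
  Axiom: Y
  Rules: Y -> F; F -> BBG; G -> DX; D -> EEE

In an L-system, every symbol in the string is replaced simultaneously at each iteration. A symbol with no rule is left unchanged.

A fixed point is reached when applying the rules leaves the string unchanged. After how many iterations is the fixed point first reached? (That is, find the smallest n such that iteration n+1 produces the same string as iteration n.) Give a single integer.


Answer: 4

Derivation:
Step 0: Y
Step 1: F
Step 2: BBG
Step 3: BBDX
Step 4: BBEEEX
Step 5: BBEEEX  (unchanged — fixed point at step 4)


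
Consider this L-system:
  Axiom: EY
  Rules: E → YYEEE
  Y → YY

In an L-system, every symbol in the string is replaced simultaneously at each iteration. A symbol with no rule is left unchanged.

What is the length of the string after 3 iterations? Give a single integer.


Answer: 73

Derivation:
Step 0: length = 2
Step 1: length = 7
Step 2: length = 23
Step 3: length = 73


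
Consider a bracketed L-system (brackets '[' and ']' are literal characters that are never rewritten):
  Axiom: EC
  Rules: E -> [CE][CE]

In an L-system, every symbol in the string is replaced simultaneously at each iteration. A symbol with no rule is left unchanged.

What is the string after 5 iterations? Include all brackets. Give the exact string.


Answer: [C[C[C[C[CE][CE]][C[CE][CE]]][C[C[CE][CE]][C[CE][CE]]]][C[C[C[CE][CE]][C[CE][CE]]][C[C[CE][CE]][C[CE][CE]]]]][C[C[C[C[CE][CE]][C[CE][CE]]][C[C[CE][CE]][C[CE][CE]]]][C[C[C[CE][CE]][C[CE][CE]]][C[C[CE][CE]][C[CE][CE]]]]]C

Derivation:
Step 0: EC
Step 1: [CE][CE]C
Step 2: [C[CE][CE]][C[CE][CE]]C
Step 3: [C[C[CE][CE]][C[CE][CE]]][C[C[CE][CE]][C[CE][CE]]]C
Step 4: [C[C[C[CE][CE]][C[CE][CE]]][C[C[CE][CE]][C[CE][CE]]]][C[C[C[CE][CE]][C[CE][CE]]][C[C[CE][CE]][C[CE][CE]]]]C
Step 5: [C[C[C[C[CE][CE]][C[CE][CE]]][C[C[CE][CE]][C[CE][CE]]]][C[C[C[CE][CE]][C[CE][CE]]][C[C[CE][CE]][C[CE][CE]]]]][C[C[C[C[CE][CE]][C[CE][CE]]][C[C[CE][CE]][C[CE][CE]]]][C[C[C[CE][CE]][C[CE][CE]]][C[C[CE][CE]][C[CE][CE]]]]]C


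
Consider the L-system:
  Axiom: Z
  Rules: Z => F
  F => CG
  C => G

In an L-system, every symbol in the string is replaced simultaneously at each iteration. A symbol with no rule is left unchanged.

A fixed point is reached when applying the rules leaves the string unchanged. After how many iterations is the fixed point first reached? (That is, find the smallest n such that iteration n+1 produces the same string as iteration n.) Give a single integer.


Step 0: Z
Step 1: F
Step 2: CG
Step 3: GG
Step 4: GG  (unchanged — fixed point at step 3)

Answer: 3


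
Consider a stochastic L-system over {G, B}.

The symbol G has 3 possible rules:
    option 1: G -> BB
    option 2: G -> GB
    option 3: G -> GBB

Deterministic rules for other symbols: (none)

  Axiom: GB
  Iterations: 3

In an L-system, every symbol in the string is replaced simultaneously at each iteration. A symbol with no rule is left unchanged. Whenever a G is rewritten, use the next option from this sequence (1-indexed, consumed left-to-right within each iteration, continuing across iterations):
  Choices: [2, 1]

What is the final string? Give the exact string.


Step 0: GB
Step 1: GBB  (used choices [2])
Step 2: BBBB  (used choices [1])
Step 3: BBBB  (used choices [])

Answer: BBBB


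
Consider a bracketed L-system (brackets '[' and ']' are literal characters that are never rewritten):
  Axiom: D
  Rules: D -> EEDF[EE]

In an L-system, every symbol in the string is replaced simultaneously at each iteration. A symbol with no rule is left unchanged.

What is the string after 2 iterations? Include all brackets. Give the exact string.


Answer: EEEEDF[EE]F[EE]

Derivation:
Step 0: D
Step 1: EEDF[EE]
Step 2: EEEEDF[EE]F[EE]


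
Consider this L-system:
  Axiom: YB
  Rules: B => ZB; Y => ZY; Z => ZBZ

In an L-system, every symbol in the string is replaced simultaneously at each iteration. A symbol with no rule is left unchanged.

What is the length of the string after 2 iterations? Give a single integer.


Step 0: length = 2
Step 1: length = 4
Step 2: length = 10

Answer: 10


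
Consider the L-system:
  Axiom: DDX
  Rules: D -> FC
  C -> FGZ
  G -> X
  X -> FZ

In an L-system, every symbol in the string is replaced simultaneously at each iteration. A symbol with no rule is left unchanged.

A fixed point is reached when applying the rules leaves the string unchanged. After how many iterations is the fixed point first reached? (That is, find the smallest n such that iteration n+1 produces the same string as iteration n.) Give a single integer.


Step 0: DDX
Step 1: FCFCFZ
Step 2: FFGZFFGZFZ
Step 3: FFXZFFXZFZ
Step 4: FFFZZFFFZZFZ
Step 5: FFFZZFFFZZFZ  (unchanged — fixed point at step 4)

Answer: 4


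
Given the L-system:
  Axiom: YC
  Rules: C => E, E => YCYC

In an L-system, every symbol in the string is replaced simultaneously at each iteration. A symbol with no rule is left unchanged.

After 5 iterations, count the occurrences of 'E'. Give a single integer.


Answer: 4

Derivation:
Step 0: YC  (0 'E')
Step 1: YE  (1 'E')
Step 2: YYCYC  (0 'E')
Step 3: YYEYE  (2 'E')
Step 4: YYYCYCYYCYC  (0 'E')
Step 5: YYYEYEYYEYE  (4 'E')


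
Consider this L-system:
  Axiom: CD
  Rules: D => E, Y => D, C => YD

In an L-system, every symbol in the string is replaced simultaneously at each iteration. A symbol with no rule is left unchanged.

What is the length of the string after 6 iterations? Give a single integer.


Answer: 3

Derivation:
Step 0: length = 2
Step 1: length = 3
Step 2: length = 3
Step 3: length = 3
Step 4: length = 3
Step 5: length = 3
Step 6: length = 3


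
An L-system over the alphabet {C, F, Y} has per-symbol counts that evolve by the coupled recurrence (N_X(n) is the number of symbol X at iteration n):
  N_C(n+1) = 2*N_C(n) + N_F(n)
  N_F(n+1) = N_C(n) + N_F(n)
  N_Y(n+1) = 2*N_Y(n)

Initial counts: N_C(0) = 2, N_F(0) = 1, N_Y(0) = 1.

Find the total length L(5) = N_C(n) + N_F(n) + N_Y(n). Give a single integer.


Step 0: N_C=2, N_F=1, N_Y=1, L=4
Step 1: N_C=5, N_F=3, N_Y=2, L=10
Step 2: N_C=13, N_F=8, N_Y=4, L=25
Step 3: N_C=34, N_F=21, N_Y=8, L=63
Step 4: N_C=89, N_F=55, N_Y=16, L=160
Step 5: N_C=233, N_F=144, N_Y=32, L=409

Answer: 409


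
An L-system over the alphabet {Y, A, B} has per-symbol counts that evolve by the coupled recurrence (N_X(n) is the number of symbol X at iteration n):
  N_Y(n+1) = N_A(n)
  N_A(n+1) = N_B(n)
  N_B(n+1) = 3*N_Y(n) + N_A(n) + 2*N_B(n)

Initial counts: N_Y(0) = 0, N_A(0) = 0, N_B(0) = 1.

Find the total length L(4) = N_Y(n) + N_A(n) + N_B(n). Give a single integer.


Answer: 61

Derivation:
Step 0: N_Y=0, N_A=0, N_B=1, L=1
Step 1: N_Y=0, N_A=1, N_B=2, L=3
Step 2: N_Y=1, N_A=2, N_B=5, L=8
Step 3: N_Y=2, N_A=5, N_B=15, L=22
Step 4: N_Y=5, N_A=15, N_B=41, L=61


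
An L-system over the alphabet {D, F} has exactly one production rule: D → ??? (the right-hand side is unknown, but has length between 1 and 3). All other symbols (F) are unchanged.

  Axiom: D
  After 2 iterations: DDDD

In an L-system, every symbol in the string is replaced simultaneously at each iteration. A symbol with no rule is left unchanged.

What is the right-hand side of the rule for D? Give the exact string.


Answer: DD

Derivation:
Trying D → DD:
  Step 0: D
  Step 1: DD
  Step 2: DDDD
Matches the given result.


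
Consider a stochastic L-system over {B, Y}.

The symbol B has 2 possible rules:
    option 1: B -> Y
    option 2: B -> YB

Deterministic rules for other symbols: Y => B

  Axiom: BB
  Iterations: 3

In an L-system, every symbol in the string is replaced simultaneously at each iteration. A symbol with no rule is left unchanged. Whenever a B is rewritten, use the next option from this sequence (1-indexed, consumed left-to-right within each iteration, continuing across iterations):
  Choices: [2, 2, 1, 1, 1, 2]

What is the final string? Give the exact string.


Answer: YBYBB

Derivation:
Step 0: BB
Step 1: YBYB  (used choices [2, 2])
Step 2: BYBY  (used choices [1, 1])
Step 3: YBYBB  (used choices [1, 2])


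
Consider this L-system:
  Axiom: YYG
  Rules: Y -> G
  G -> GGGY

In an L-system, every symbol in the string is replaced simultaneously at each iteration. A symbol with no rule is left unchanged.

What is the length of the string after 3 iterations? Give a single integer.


Answer: 69

Derivation:
Step 0: length = 3
Step 1: length = 6
Step 2: length = 21
Step 3: length = 69


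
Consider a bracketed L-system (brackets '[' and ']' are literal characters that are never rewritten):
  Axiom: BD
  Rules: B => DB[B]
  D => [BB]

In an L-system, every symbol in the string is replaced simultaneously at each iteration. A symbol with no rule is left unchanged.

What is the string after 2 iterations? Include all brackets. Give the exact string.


Answer: [BB]DB[B][DB[B]][DB[B]DB[B]]

Derivation:
Step 0: BD
Step 1: DB[B][BB]
Step 2: [BB]DB[B][DB[B]][DB[B]DB[B]]


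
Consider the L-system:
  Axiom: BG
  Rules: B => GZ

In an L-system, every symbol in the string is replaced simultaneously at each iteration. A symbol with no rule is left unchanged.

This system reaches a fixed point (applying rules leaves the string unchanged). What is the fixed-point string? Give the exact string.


Step 0: BG
Step 1: GZG
Step 2: GZG  (unchanged — fixed point at step 1)

Answer: GZG


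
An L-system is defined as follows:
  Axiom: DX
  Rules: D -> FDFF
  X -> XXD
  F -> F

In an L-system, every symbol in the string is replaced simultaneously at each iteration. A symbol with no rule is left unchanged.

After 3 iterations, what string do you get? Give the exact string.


Answer: FFFDFFFFFFXXDXXDFDFFXXDXXDFDFFFFDFFFF

Derivation:
Step 0: DX
Step 1: FDFFXXD
Step 2: FFDFFFFXXDXXDFDFF
Step 3: FFFDFFFFFFXXDXXDFDFFXXDXXDFDFFFFDFFFF


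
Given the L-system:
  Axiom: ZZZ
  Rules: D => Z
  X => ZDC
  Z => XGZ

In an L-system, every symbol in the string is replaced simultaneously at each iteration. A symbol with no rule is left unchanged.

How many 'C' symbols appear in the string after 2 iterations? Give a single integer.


Answer: 3

Derivation:
Step 0: ZZZ  (0 'C')
Step 1: XGZXGZXGZ  (0 'C')
Step 2: ZDCGXGZZDCGXGZZDCGXGZ  (3 'C')


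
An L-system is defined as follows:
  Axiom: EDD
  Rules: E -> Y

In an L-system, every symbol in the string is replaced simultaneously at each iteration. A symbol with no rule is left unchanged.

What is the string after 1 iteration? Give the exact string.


Step 0: EDD
Step 1: YDD

Answer: YDD


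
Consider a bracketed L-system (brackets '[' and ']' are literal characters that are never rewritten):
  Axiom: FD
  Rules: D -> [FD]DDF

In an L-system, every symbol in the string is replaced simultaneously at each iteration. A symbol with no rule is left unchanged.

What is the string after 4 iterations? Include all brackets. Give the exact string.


Answer: F[F[F[F[FD]DDF][FD]DDF[FD]DDFF][F[FD]DDF][FD]DDF[FD]DDFF[F[FD]DDF][FD]DDF[FD]DDFFF][F[F[FD]DDF][FD]DDF[FD]DDFF][F[FD]DDF][FD]DDF[FD]DDFF[F[FD]DDF][FD]DDF[FD]DDFFF[F[F[FD]DDF][FD]DDF[FD]DDFF][F[FD]DDF][FD]DDF[FD]DDFF[F[FD]DDF][FD]DDF[FD]DDFFFF

Derivation:
Step 0: FD
Step 1: F[FD]DDF
Step 2: F[F[FD]DDF][FD]DDF[FD]DDFF
Step 3: F[F[F[FD]DDF][FD]DDF[FD]DDFF][F[FD]DDF][FD]DDF[FD]DDFF[F[FD]DDF][FD]DDF[FD]DDFFF
Step 4: F[F[F[F[FD]DDF][FD]DDF[FD]DDFF][F[FD]DDF][FD]DDF[FD]DDFF[F[FD]DDF][FD]DDF[FD]DDFFF][F[F[FD]DDF][FD]DDF[FD]DDFF][F[FD]DDF][FD]DDF[FD]DDFF[F[FD]DDF][FD]DDF[FD]DDFFF[F[F[FD]DDF][FD]DDF[FD]DDFF][F[FD]DDF][FD]DDF[FD]DDFF[F[FD]DDF][FD]DDF[FD]DDFFFF


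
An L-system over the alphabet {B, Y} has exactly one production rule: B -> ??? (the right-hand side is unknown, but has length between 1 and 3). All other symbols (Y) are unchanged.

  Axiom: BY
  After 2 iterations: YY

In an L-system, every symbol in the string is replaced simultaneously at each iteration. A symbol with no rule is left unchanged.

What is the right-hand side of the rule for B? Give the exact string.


Trying B -> Y:
  Step 0: BY
  Step 1: YY
  Step 2: YY
Matches the given result.

Answer: Y


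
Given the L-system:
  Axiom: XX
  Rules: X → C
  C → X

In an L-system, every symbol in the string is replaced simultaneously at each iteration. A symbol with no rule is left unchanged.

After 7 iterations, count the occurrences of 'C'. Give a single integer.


Answer: 2

Derivation:
Step 0: XX  (0 'C')
Step 1: CC  (2 'C')
Step 2: XX  (0 'C')
Step 3: CC  (2 'C')
Step 4: XX  (0 'C')
Step 5: CC  (2 'C')
Step 6: XX  (0 'C')
Step 7: CC  (2 'C')


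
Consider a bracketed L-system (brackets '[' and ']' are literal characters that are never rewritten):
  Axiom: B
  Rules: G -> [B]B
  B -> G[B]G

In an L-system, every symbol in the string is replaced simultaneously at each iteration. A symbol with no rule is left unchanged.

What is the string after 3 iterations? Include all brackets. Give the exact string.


Step 0: B
Step 1: G[B]G
Step 2: [B]B[G[B]G][B]B
Step 3: [G[B]G]G[B]G[[B]B[G[B]G][B]B][G[B]G]G[B]G

Answer: [G[B]G]G[B]G[[B]B[G[B]G][B]B][G[B]G]G[B]G


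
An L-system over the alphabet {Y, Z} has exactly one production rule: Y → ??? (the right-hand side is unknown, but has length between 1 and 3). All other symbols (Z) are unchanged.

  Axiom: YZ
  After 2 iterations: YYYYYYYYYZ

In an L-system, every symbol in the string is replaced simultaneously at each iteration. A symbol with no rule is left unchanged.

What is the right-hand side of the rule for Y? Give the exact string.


Answer: YYY

Derivation:
Trying Y → YYY:
  Step 0: YZ
  Step 1: YYYZ
  Step 2: YYYYYYYYYZ
Matches the given result.


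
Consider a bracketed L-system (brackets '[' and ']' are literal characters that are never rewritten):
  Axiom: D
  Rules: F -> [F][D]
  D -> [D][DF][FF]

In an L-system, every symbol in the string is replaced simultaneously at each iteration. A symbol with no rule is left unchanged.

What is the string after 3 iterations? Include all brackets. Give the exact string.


Answer: [[[D][DF][FF]][[D][DF][FF][F][D]][[F][D][F][D]]][[[D][DF][FF]][[D][DF][FF][F][D]][[F][D][F][D]][[F][D]][[D][DF][FF]]][[[F][D]][[D][DF][FF]][[F][D]][[D][DF][FF]]]

Derivation:
Step 0: D
Step 1: [D][DF][FF]
Step 2: [[D][DF][FF]][[D][DF][FF][F][D]][[F][D][F][D]]
Step 3: [[[D][DF][FF]][[D][DF][FF][F][D]][[F][D][F][D]]][[[D][DF][FF]][[D][DF][FF][F][D]][[F][D][F][D]][[F][D]][[D][DF][FF]]][[[F][D]][[D][DF][FF]][[F][D]][[D][DF][FF]]]


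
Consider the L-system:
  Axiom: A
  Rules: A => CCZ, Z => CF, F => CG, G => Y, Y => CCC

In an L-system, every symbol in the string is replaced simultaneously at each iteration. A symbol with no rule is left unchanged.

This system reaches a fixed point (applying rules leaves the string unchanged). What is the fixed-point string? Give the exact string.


Step 0: A
Step 1: CCZ
Step 2: CCCF
Step 3: CCCCG
Step 4: CCCCY
Step 5: CCCCCCC
Step 6: CCCCCCC  (unchanged — fixed point at step 5)

Answer: CCCCCCC


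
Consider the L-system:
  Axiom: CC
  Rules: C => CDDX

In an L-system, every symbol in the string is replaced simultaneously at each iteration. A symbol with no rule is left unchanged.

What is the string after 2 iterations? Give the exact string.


Answer: CDDXDDXCDDXDDX

Derivation:
Step 0: CC
Step 1: CDDXCDDX
Step 2: CDDXDDXCDDXDDX


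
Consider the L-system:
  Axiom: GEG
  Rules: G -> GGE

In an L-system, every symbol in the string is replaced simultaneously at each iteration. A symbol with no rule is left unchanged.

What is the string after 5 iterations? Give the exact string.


Answer: GGEGGEEGGEGGEEEGGEGGEEGGEGGEEEEGGEGGEEGGEGGEEEGGEGGEEGGEGGEEEEEEGGEGGEEGGEGGEEEGGEGGEEGGEGGEEEEGGEGGEEGGEGGEEEGGEGGEEGGEGGEEEEE

Derivation:
Step 0: GEG
Step 1: GGEEGGE
Step 2: GGEGGEEEGGEGGEE
Step 3: GGEGGEEGGEGGEEEEGGEGGEEGGEGGEEE
Step 4: GGEGGEEGGEGGEEEGGEGGEEGGEGGEEEEEGGEGGEEGGEGGEEEGGEGGEEGGEGGEEEE
Step 5: GGEGGEEGGEGGEEEGGEGGEEGGEGGEEEEGGEGGEEGGEGGEEEGGEGGEEGGEGGEEEEEEGGEGGEEGGEGGEEEGGEGGEEGGEGGEEEEGGEGGEEGGEGGEEEGGEGGEEGGEGGEEEEE


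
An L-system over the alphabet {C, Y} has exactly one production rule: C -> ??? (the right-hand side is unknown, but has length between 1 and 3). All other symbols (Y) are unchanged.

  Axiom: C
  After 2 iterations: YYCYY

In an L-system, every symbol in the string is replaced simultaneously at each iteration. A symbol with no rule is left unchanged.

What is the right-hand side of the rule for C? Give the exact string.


Trying C -> YCY:
  Step 0: C
  Step 1: YCY
  Step 2: YYCYY
Matches the given result.

Answer: YCY


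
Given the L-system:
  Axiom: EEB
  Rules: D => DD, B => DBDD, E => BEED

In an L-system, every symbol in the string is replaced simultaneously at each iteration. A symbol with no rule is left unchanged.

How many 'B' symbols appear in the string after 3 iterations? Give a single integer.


Answer: 15

Derivation:
Step 0: EEB  (1 'B')
Step 1: BEEDBEEDDBDD  (3 'B')
Step 2: DBDDBEEDBEEDDDDBDDBEEDBEEDDDDDDBDDDDDD  (7 'B')
Step 3: DDDBDDDDDDDBDDBEEDBEEDDDDBDDBEEDBEEDDDDDDDDDDBDDDDDDDBDDBEEDBEEDDDDBDDBEEDBEEDDDDDDDDDDDDDDBDDDDDDDDDDDDDD  (15 'B')


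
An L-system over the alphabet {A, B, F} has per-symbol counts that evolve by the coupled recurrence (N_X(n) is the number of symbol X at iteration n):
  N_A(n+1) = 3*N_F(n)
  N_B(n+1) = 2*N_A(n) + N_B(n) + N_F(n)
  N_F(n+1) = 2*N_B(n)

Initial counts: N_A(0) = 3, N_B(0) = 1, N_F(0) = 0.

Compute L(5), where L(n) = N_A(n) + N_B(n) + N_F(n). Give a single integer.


Step 0: N_A=3, N_B=1, N_F=0, L=4
Step 1: N_A=0, N_B=7, N_F=2, L=9
Step 2: N_A=6, N_B=9, N_F=14, L=29
Step 3: N_A=42, N_B=35, N_F=18, L=95
Step 4: N_A=54, N_B=137, N_F=70, L=261
Step 5: N_A=210, N_B=315, N_F=274, L=799

Answer: 799


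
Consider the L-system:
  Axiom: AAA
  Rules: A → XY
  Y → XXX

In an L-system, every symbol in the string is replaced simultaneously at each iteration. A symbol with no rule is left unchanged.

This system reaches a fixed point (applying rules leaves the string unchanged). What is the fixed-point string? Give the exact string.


Step 0: AAA
Step 1: XYXYXY
Step 2: XXXXXXXXXXXX
Step 3: XXXXXXXXXXXX  (unchanged — fixed point at step 2)

Answer: XXXXXXXXXXXX


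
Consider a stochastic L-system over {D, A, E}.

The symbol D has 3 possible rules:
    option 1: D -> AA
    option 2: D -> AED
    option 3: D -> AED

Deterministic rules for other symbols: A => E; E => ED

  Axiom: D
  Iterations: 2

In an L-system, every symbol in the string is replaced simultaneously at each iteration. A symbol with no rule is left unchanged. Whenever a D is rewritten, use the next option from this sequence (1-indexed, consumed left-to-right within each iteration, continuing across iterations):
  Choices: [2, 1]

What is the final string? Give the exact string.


Answer: EEDAA

Derivation:
Step 0: D
Step 1: AED  (used choices [2])
Step 2: EEDAA  (used choices [1])


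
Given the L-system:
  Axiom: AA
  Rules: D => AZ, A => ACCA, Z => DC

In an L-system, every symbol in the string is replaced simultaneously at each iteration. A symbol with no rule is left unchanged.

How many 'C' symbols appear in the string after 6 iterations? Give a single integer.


Step 0: AA  (0 'C')
Step 1: ACCAACCA  (4 'C')
Step 2: ACCACCACCAACCACCACCA  (12 'C')
Step 3: ACCACCACCACCACCACCACCAACCACCACCACCACCACCACCA  (28 'C')
Step 4: ACCACCACCACCACCACCACCACCACCACCACCACCACCACCACCAACCACCACCACCACCACCACCACCACCACCACCACCACCACCACCA  (60 'C')
Step 5: ACCACCACCACCACCACCACCACCACCACCACCACCACCACCACCACCACCACCACCACCACCACCACCACCACCACCACCACCACCACCACCAACCACCACCACCACCACCACCACCACCACCACCACCACCACCACCACCACCACCACCACCACCACCACCACCACCACCACCACCACCACCACCA  (124 'C')
Step 6: ACCACCACCACCACCACCACCACCACCACCACCACCACCACCACCACCACCACCACCACCACCACCACCACCACCACCACCACCACCACCACCACCACCACCACCACCACCACCACCACCACCACCACCACCACCACCACCACCACCACCACCACCACCACCACCACCACCACCACCACCACCACCACCAACCACCACCACCACCACCACCACCACCACCACCACCACCACCACCACCACCACCACCACCACCACCACCACCACCACCACCACCACCACCACCACCACCACCACCACCACCACCACCACCACCACCACCACCACCACCACCACCACCACCACCACCACCACCACCACCACCACCACCACCACCACCACCA  (252 'C')

Answer: 252


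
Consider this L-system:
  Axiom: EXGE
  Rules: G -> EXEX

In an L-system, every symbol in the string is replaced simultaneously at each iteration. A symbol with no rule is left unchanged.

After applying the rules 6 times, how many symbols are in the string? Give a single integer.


Answer: 7

Derivation:
Step 0: length = 4
Step 1: length = 7
Step 2: length = 7
Step 3: length = 7
Step 4: length = 7
Step 5: length = 7
Step 6: length = 7


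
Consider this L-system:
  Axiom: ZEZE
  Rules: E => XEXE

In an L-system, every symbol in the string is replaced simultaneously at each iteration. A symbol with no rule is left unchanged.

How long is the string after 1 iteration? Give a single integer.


Step 0: length = 4
Step 1: length = 10

Answer: 10


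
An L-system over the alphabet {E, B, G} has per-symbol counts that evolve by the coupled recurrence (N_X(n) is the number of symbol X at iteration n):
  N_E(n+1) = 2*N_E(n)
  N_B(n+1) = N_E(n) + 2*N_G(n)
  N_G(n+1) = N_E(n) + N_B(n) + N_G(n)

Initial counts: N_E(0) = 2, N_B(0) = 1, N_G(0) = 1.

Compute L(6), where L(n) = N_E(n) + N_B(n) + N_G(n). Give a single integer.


Answer: 1024

Derivation:
Step 0: N_E=2, N_B=1, N_G=1, L=4
Step 1: N_E=4, N_B=4, N_G=4, L=12
Step 2: N_E=8, N_B=12, N_G=12, L=32
Step 3: N_E=16, N_B=32, N_G=32, L=80
Step 4: N_E=32, N_B=80, N_G=80, L=192
Step 5: N_E=64, N_B=192, N_G=192, L=448
Step 6: N_E=128, N_B=448, N_G=448, L=1024


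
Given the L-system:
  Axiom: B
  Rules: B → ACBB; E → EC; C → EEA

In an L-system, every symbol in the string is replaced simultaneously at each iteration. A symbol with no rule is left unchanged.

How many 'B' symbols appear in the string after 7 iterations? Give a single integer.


Step 0: length=1, 'B' count=1
Step 1: length=4, 'B' count=2
Step 2: length=12, 'B' count=4
Step 3: length=30, 'B' count=8
Step 4: length=72, 'B' count=16
Step 5: length=166, 'B' count=32
Step 6: length=376, 'B' count=64
Step 7: length=838, 'B' count=128
Final string: AECEEAECECAECEEAECEEAAECEEAECECAECEEAECECAAECEEAECECAECEEAECEEAAECEEAECECAECEEAECECAAAAECEEAECECAECEEAECEEAAECEEAECECAECEEAECEEAAAAECEEAECECAECEEAECECAAAECEEAECEEAAAECECAAEEAACBBACBBAEEAACBBACBBAECECAAEEAACBBACBBAEEAACBBACBBAECEEAECEEAAAECECAAEEAACBBACBBAEEAACBBACBBAECECAAEEAACBBACBBAEEAACBBACBBAECEEAECECAECEEAECECAAAECEEAECEEAAAECECAAEEAACBBACBBAEEAACBBACBBAECECAAEEAACBBACBBAEEAACBBACBBAECEEAECEEAAAECECAAEEAACBBACBBAEEAACBBACBBAECECAAEEAACBBACBBAEEAACBBACBBAECEEAECECAECEEAECEEAAECEEAECECAECEEAECEEAAAAECEEAECECAECEEAECECAAAECEEAECEEAAAECECAAEEAACBBACBBAEEAACBBACBBAECECAAEEAACBBACBBAEEAACBBACBBAECEEAECEEAAAECECAAEEAACBBACBBAEEAACBBACBBAECECAAEEAACBBACBBAEEAACBBACBBAECEEAECECAECEEAECECAAAECEEAECEEAAAECECAAEEAACBBACBBAEEAACBBACBBAECECAAEEAACBBACBBAEEAACBBACBBAECEEAECEEAAAECECAAEEAACBBACBBAEEAACBBACBBAECECAAEEAACBBACBBAEEAACBBACBB

Answer: 128


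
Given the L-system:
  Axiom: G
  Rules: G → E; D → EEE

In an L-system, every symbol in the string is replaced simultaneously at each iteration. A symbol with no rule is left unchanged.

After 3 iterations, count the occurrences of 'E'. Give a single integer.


Step 0: G  (0 'E')
Step 1: E  (1 'E')
Step 2: E  (1 'E')
Step 3: E  (1 'E')

Answer: 1


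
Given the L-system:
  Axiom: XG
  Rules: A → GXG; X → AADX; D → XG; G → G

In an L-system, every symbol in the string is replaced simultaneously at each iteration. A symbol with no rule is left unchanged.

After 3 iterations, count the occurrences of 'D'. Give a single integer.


Step 0: XG  (0 'D')
Step 1: AADXG  (1 'D')
Step 2: GXGGXGXGAADXG  (1 'D')
Step 3: GAADXGGAADXGAADXGGXGGXGXGAADXG  (4 'D')

Answer: 4


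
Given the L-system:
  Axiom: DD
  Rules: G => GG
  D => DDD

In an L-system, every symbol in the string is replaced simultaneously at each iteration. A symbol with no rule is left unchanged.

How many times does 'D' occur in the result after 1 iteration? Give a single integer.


Step 0: DD  (2 'D')
Step 1: DDDDDD  (6 'D')

Answer: 6


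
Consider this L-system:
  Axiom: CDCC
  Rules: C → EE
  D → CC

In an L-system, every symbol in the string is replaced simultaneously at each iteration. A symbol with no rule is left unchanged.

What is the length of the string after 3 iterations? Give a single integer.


Step 0: length = 4
Step 1: length = 8
Step 2: length = 10
Step 3: length = 10

Answer: 10


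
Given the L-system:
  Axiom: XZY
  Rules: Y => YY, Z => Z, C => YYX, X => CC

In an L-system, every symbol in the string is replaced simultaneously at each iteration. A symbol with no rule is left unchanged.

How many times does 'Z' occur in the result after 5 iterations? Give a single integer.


Answer: 1

Derivation:
Step 0: XZY  (1 'Z')
Step 1: CCZYY  (1 'Z')
Step 2: YYXYYXZYYYY  (1 'Z')
Step 3: YYYYCCYYYYCCZYYYYYYYY  (1 'Z')
Step 4: YYYYYYYYYYXYYXYYYYYYYYYYXYYXZYYYYYYYYYYYYYYYY  (1 'Z')
Step 5: YYYYYYYYYYYYYYYYYYYYCCYYYYCCYYYYYYYYYYYYYYYYYYYYCCYYYYCCZYYYYYYYYYYYYYYYYYYYYYYYYYYYYYYYY  (1 'Z')


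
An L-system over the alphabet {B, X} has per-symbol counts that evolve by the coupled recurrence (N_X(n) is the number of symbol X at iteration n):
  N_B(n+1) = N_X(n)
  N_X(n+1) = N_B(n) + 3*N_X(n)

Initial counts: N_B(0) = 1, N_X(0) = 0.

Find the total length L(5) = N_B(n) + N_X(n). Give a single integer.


Answer: 142

Derivation:
Step 0: N_B=1, N_X=0, L=1
Step 1: N_B=0, N_X=1, L=1
Step 2: N_B=1, N_X=3, L=4
Step 3: N_B=3, N_X=10, L=13
Step 4: N_B=10, N_X=33, L=43
Step 5: N_B=33, N_X=109, L=142


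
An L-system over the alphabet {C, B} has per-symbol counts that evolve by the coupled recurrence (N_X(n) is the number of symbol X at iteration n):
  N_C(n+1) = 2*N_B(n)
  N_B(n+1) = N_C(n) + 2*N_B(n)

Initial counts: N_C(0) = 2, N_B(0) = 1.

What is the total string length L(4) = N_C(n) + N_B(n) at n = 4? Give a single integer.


Step 0: N_C=2, N_B=1, L=3
Step 1: N_C=2, N_B=4, L=6
Step 2: N_C=8, N_B=10, L=18
Step 3: N_C=20, N_B=28, L=48
Step 4: N_C=56, N_B=76, L=132

Answer: 132


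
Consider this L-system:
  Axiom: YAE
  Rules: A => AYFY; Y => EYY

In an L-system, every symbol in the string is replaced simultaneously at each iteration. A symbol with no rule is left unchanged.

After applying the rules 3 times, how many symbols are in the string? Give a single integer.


Step 0: length = 3
Step 1: length = 8
Step 2: length = 19
Step 3: length = 42

Answer: 42


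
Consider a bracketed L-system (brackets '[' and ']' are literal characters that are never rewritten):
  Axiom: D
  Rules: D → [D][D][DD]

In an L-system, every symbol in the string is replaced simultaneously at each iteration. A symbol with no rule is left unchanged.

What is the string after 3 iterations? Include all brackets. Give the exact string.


Answer: [[[D][D][DD]][[D][D][DD]][[D][D][DD][D][D][DD]]][[[D][D][DD]][[D][D][DD]][[D][D][DD][D][D][DD]]][[[D][D][DD]][[D][D][DD]][[D][D][DD][D][D][DD]][[D][D][DD]][[D][D][DD]][[D][D][DD][D][D][DD]]]

Derivation:
Step 0: D
Step 1: [D][D][DD]
Step 2: [[D][D][DD]][[D][D][DD]][[D][D][DD][D][D][DD]]
Step 3: [[[D][D][DD]][[D][D][DD]][[D][D][DD][D][D][DD]]][[[D][D][DD]][[D][D][DD]][[D][D][DD][D][D][DD]]][[[D][D][DD]][[D][D][DD]][[D][D][DD][D][D][DD]][[D][D][DD]][[D][D][DD]][[D][D][DD][D][D][DD]]]


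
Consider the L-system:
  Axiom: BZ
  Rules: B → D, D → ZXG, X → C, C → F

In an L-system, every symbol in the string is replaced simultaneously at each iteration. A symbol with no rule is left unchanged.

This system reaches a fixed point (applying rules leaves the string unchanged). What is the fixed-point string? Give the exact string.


Answer: ZFGZ

Derivation:
Step 0: BZ
Step 1: DZ
Step 2: ZXGZ
Step 3: ZCGZ
Step 4: ZFGZ
Step 5: ZFGZ  (unchanged — fixed point at step 4)


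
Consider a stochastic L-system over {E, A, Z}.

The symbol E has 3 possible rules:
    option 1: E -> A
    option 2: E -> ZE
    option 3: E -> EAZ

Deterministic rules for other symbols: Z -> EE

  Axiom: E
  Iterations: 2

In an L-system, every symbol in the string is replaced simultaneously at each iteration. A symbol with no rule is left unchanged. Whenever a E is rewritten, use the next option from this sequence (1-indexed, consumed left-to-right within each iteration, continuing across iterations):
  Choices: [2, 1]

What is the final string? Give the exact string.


Answer: EEA

Derivation:
Step 0: E
Step 1: ZE  (used choices [2])
Step 2: EEA  (used choices [1])


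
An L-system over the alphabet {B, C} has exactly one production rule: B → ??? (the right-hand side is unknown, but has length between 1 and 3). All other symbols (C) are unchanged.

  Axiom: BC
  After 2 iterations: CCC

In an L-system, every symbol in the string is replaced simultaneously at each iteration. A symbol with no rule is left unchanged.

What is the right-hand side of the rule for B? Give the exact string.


Answer: CC

Derivation:
Trying B → CC:
  Step 0: BC
  Step 1: CCC
  Step 2: CCC
Matches the given result.


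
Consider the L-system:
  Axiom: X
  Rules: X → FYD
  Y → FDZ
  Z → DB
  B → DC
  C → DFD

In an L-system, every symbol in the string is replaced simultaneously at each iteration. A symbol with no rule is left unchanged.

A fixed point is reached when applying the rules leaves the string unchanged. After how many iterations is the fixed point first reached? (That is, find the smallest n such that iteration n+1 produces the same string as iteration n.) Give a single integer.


Step 0: X
Step 1: FYD
Step 2: FFDZD
Step 3: FFDDBD
Step 4: FFDDDCD
Step 5: FFDDDDFDD
Step 6: FFDDDDFDD  (unchanged — fixed point at step 5)

Answer: 5


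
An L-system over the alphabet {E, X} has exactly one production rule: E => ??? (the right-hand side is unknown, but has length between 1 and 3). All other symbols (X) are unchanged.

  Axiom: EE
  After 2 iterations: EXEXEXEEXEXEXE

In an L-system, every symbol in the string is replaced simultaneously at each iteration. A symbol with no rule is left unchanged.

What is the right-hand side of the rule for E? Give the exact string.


Trying E => EXE:
  Step 0: EE
  Step 1: EXEEXE
  Step 2: EXEXEXEEXEXEXE
Matches the given result.

Answer: EXE


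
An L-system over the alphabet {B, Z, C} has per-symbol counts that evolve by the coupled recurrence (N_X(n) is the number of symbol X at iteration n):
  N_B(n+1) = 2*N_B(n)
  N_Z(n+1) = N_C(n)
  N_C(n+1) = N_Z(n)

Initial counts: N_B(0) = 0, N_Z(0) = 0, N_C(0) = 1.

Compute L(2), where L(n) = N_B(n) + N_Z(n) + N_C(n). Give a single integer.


Answer: 1

Derivation:
Step 0: N_B=0, N_Z=0, N_C=1, L=1
Step 1: N_B=0, N_Z=1, N_C=0, L=1
Step 2: N_B=0, N_Z=0, N_C=1, L=1


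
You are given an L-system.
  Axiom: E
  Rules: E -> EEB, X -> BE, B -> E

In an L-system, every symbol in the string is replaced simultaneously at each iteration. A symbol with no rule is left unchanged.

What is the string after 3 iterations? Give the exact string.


Answer: EEBEEBEEEBEEBEEEB

Derivation:
Step 0: E
Step 1: EEB
Step 2: EEBEEBE
Step 3: EEBEEBEEEBEEBEEEB
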